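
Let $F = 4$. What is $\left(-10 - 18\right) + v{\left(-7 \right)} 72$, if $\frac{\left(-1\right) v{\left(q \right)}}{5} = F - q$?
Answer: $-3988$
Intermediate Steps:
$v{\left(q \right)} = -20 + 5 q$ ($v{\left(q \right)} = - 5 \left(4 - q\right) = -20 + 5 q$)
$\left(-10 - 18\right) + v{\left(-7 \right)} 72 = \left(-10 - 18\right) + \left(-20 + 5 \left(-7\right)\right) 72 = -28 + \left(-20 - 35\right) 72 = -28 - 3960 = -3988$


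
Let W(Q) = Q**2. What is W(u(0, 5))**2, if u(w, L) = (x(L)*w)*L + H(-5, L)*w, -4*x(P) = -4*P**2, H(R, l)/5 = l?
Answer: 0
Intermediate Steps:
H(R, l) = 5*l
x(P) = P**2 (x(P) = -(-1)*P**2 = P**2)
u(w, L) = w*L**3 + 5*L*w (u(w, L) = (L**2*w)*L + (5*L)*w = (w*L**2)*L + 5*L*w = w*L**3 + 5*L*w)
W(u(0, 5))**2 = ((5*0*(5 + 5**2))**2)**2 = ((5*0*(5 + 25))**2)**2 = ((5*0*30)**2)**2 = (0**2)**2 = 0**2 = 0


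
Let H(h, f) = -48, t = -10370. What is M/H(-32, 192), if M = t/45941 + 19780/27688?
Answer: -51799035/5088057632 ≈ -0.010181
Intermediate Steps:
M = 155397105/318003602 (M = -10370/45941 + 19780/27688 = -10370*1/45941 + 19780*(1/27688) = -10370/45941 + 4945/6922 = 155397105/318003602 ≈ 0.48866)
M/H(-32, 192) = (155397105/318003602)/(-48) = (155397105/318003602)*(-1/48) = -51799035/5088057632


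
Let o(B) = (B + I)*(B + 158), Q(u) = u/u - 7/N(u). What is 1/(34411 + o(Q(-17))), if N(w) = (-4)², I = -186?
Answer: 256/1281937 ≈ 0.00019970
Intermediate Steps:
N(w) = 16
Q(u) = 9/16 (Q(u) = u/u - 7/16 = 1 - 7*1/16 = 1 - 7/16 = 9/16)
o(B) = (-186 + B)*(158 + B) (o(B) = (B - 186)*(B + 158) = (-186 + B)*(158 + B))
1/(34411 + o(Q(-17))) = 1/(34411 + (-29388 + (9/16)² - 28*9/16)) = 1/(34411 + (-29388 + 81/256 - 63/4)) = 1/(34411 - 7527279/256) = 1/(1281937/256) = 256/1281937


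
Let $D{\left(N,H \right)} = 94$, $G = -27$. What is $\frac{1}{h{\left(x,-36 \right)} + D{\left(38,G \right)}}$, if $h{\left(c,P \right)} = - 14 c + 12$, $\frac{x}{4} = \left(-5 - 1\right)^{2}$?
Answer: $- \frac{1}{1910} \approx -0.00052356$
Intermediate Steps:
$x = 144$ ($x = 4 \left(-5 - 1\right)^{2} = 4 \left(-6\right)^{2} = 4 \cdot 36 = 144$)
$h{\left(c,P \right)} = 12 - 14 c$
$\frac{1}{h{\left(x,-36 \right)} + D{\left(38,G \right)}} = \frac{1}{\left(12 - 2016\right) + 94} = \frac{1}{-2004 + 94} = \frac{1}{-1910} = - \frac{1}{1910}$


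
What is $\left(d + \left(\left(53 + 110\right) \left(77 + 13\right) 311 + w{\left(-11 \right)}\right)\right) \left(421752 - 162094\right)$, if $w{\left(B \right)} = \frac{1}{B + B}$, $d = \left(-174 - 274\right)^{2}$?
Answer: $\frac{13604472825783}{11} \approx 1.2368 \cdot 10^{12}$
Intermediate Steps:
$d = 200704$ ($d = \left(-448\right)^{2} = 200704$)
$w{\left(B \right)} = \frac{1}{2 B}$
$\left(d + \left(\left(53 + 110\right) \left(77 + 13\right) 311 + w{\left(-11 \right)}\right)\right) \left(421752 - 162094\right) = \left(200704 + \left(\left(53 + 110\right) \left(77 + 13\right) 311 + \frac{1}{2 \left(-11\right)}\right)\right) \left(421752 - 162094\right) = \left(200704 + \left(163 \cdot 90 \cdot 311 + \frac{1}{2} \left(- \frac{1}{11}\right)\right)\right) 259658 = \left(200704 + \left(14670 \cdot 311 - \frac{1}{22}\right)\right) 259658 = \left(200704 + \left(4562370 - \frac{1}{22}\right)\right) 259658 = \left(200704 + \frac{100372139}{22}\right) 259658 = \frac{104787627}{22} \cdot 259658 = \frac{13604472825783}{11}$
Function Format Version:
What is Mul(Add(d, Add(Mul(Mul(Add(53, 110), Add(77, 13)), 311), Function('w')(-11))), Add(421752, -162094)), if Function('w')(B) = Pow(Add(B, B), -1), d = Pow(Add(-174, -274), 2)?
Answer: Rational(13604472825783, 11) ≈ 1.2368e+12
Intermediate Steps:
d = 200704 (d = Pow(-448, 2) = 200704)
Function('w')(B) = Mul(Rational(1, 2), Pow(B, -1)) (Function('w')(B) = Pow(Mul(2, B), -1) = Mul(Rational(1, 2), Pow(B, -1)))
Mul(Add(d, Add(Mul(Mul(Add(53, 110), Add(77, 13)), 311), Function('w')(-11))), Add(421752, -162094)) = Mul(Add(200704, Add(Mul(Mul(Add(53, 110), Add(77, 13)), 311), Mul(Rational(1, 2), Pow(-11, -1)))), Add(421752, -162094)) = Mul(Add(200704, Add(Mul(Mul(163, 90), 311), Mul(Rational(1, 2), Rational(-1, 11)))), 259658) = Mul(Add(200704, Add(Mul(14670, 311), Rational(-1, 22))), 259658) = Mul(Add(200704, Add(4562370, Rational(-1, 22))), 259658) = Mul(Add(200704, Rational(100372139, 22)), 259658) = Mul(Rational(104787627, 22), 259658) = Rational(13604472825783, 11)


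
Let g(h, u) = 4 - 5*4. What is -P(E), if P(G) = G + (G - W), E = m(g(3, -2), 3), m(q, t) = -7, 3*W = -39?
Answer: 1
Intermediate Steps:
g(h, u) = -16 (g(h, u) = 4 - 20 = -16)
W = -13 (W = (⅓)*(-39) = -13)
E = -7
P(G) = 13 + 2*G (P(G) = G + (G - 1*(-13)) = G + (G + 13) = G + (13 + G) = 13 + 2*G)
-P(E) = -(13 + 2*(-7)) = -(13 - 14) = -1*(-1) = 1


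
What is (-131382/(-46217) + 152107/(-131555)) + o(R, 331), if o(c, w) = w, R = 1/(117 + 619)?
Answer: 2022759660776/6080077435 ≈ 332.69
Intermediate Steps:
R = 1/736 ≈ 0.0013587
(-131382/(-46217) + 152107/(-131555)) + o(R, 331) = (-131382/(-46217) + 152107/(-131555)) + 331 = (-131382*(-1/46217) + 152107*(-1/131555)) + 331 = (131382/46217 - 152107/131555) + 331 = 10254029791/6080077435 + 331 = 2022759660776/6080077435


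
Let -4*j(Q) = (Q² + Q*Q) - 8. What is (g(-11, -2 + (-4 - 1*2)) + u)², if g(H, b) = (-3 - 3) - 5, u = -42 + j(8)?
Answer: 6889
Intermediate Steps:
j(Q) = 2 - Q²/2 (j(Q) = -((Q² + Q*Q) - 8)/4 = -((Q² + Q²) - 8)/4 = -(2*Q² - 8)/4 = -(-8 + 2*Q²)/4 = 2 - Q²/2)
u = -72 (u = -42 + (2 - ½*8²) = -42 + (2 - ½*64) = -42 + (2 - 32) = -42 - 30 = -72)
g(H, b) = -11 (g(H, b) = -6 - 5 = -11)
(g(-11, -2 + (-4 - 1*2)) + u)² = (-11 - 72)² = (-83)² = 6889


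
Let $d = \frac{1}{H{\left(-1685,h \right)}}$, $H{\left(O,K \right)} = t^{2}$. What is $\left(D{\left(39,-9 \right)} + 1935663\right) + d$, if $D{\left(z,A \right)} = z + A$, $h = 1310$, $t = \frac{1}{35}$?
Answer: $1936918$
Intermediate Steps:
$t = \frac{1}{35} \approx 0.028571$
$D{\left(z,A \right)} = A + z$
$H{\left(O,K \right)} = \frac{1}{1225}$ ($H{\left(O,K \right)} = \left(\frac{1}{35}\right)^{2} = \frac{1}{1225}$)
$d = 1225$ ($d = \frac{1}{\frac{1}{1225}} = 1225$)
$\left(D{\left(39,-9 \right)} + 1935663\right) + d = \left(\left(-9 + 39\right) + 1935663\right) + 1225 = \left(30 + 1935663\right) + 1225 = 1935693 + 1225 = 1936918$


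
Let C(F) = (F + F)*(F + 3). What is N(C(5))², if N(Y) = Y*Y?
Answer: 40960000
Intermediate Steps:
C(F) = 2*F*(3 + F) (C(F) = (2*F)*(3 + F) = 2*F*(3 + F))
N(Y) = Y²
N(C(5))² = ((2*5*(3 + 5))²)² = ((2*5*8)²)² = (80²)² = 6400² = 40960000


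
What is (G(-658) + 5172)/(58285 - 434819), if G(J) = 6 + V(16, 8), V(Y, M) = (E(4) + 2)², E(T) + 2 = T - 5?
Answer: -5179/376534 ≈ -0.013754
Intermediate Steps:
E(T) = -7 + T (E(T) = -2 + (T - 5) = -2 + (-5 + T) = -7 + T)
V(Y, M) = 1 (V(Y, M) = ((-7 + 4) + 2)² = (-3 + 2)² = (-1)² = 1)
G(J) = 7 (G(J) = 6 + 1 = 7)
(G(-658) + 5172)/(58285 - 434819) = (7 + 5172)/(58285 - 434819) = 5179/(-376534) = 5179*(-1/376534) = -5179/376534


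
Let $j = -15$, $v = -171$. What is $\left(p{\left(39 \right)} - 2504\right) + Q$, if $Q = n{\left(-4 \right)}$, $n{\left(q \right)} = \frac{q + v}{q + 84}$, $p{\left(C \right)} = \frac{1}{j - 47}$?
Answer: $- \frac{1243077}{496} \approx -2506.2$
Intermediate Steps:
$p{\left(C \right)} = - \frac{1}{62}$ ($p{\left(C \right)} = \frac{1}{-15 - 47} = \frac{1}{-62} = - \frac{1}{62}$)
$n{\left(q \right)} = \frac{-171 + q}{84 + q}$ ($n{\left(q \right)} = \frac{q - 171}{q + 84} = \frac{-171 + q}{84 + q}$)
$Q = - \frac{35}{16}$ ($Q = \frac{-171 - 4}{84 - 4} = \frac{1}{80} \left(-175\right) = - \frac{35}{16} \approx -2.1875$)
$\left(p{\left(39 \right)} - 2504\right) + Q = \left(- \frac{1}{62} - 2504\right) - \frac{35}{16} = - \frac{155249}{62} - \frac{35}{16} = - \frac{1243077}{496}$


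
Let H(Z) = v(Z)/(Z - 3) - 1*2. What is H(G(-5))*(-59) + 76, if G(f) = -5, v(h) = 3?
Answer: 1729/8 ≈ 216.13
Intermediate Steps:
H(Z) = -2 + 3/(-3 + Z) (H(Z) = 3/(Z - 3) - 1*2 = 3/(-3 + Z) - 2 = -2 + 3/(-3 + Z))
H(G(-5))*(-59) + 76 = ((9 - 2*(-5))/(-3 - 5))*(-59) + 76 = ((9 + 10)/(-8))*(-59) + 76 = -⅛*19*(-59) + 76 = -19/8*(-59) + 76 = 1121/8 + 76 = 1729/8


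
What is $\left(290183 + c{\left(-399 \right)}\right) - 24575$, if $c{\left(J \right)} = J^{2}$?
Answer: $424809$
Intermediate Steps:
$\left(290183 + c{\left(-399 \right)}\right) - 24575 = \left(290183 + \left(-399\right)^{2}\right) - 24575 = \left(290183 + 159201\right) - 24575 = 449384 - 24575 = 424809$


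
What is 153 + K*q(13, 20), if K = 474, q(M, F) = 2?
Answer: 1101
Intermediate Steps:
153 + K*q(13, 20) = 153 + 474*2 = 153 + 948 = 1101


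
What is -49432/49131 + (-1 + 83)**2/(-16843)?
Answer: -1162940020/827513433 ≈ -1.4053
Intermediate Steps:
-49432/49131 + (-1 + 83)**2/(-16843) = -49432*1/49131 + 82**2*(-1/16843) = -49432/49131 + 6724*(-1/16843) = -49432/49131 - 6724/16843 = -1162940020/827513433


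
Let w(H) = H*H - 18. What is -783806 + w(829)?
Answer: -96583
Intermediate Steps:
w(H) = -18 + H² (w(H) = H² - 18 = -18 + H²)
-783806 + w(829) = -783806 + (-18 + 829²) = -783806 + (-18 + 687241) = -783806 + 687223 = -96583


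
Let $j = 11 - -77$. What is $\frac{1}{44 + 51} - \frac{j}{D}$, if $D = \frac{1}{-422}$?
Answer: $\frac{3527921}{95} \approx 37136.0$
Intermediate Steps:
$D = - \frac{1}{422} \approx -0.0023697$
$j = 88$ ($j = 11 + 77 = 88$)
$\frac{1}{44 + 51} - \frac{j}{D} = \frac{1}{44 + 51} - \frac{88}{- \frac{1}{422}} = \frac{1}{95} - 88 \left(-422\right) = \frac{1}{95} - -37136 = \frac{1}{95} + 37136 = \frac{3527921}{95}$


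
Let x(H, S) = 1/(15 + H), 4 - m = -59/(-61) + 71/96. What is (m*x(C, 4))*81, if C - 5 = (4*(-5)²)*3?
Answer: 362583/624640 ≈ 0.58047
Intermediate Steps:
C = 305 (C = 5 + (4*(-5)²)*3 = 5 + (4*25)*3 = 5 + 100*3 = 5 + 300 = 305)
m = 13429/5856 (m = 4 - (-59/(-61) + 71/96) = 4 - (-59*(-1/61) + 71*(1/96)) = 4 - (59/61 + 71/96) = 4 - 1*9995/5856 = 4 - 9995/5856 = 13429/5856 ≈ 2.2932)
(m*x(C, 4))*81 = (13429/(5856*(15 + 305)))*81 = ((13429/5856)/320)*81 = ((13429/5856)*(1/320))*81 = (13429/1873920)*81 = 362583/624640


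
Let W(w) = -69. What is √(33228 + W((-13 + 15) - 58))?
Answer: √33159 ≈ 182.10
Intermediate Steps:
√(33228 + W((-13 + 15) - 58)) = √(33228 - 69) = √33159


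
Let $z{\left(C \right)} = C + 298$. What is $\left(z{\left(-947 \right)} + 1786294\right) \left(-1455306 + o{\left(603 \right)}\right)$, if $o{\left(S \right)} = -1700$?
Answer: $-2601695478870$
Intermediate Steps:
$z{\left(C \right)} = 298 + C$
$\left(z{\left(-947 \right)} + 1786294\right) \left(-1455306 + o{\left(603 \right)}\right) = \left(\left(298 - 947\right) + 1786294\right) \left(-1455306 - 1700\right) = \left(-649 + 1786294\right) \left(-1457006\right) = 1785645 \left(-1457006\right) = -2601695478870$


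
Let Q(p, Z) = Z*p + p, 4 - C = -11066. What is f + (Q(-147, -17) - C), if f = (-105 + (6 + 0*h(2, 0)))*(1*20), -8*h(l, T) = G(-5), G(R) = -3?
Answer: -10698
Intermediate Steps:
h(l, T) = 3/8 (h(l, T) = -⅛*(-3) = 3/8)
C = 11070 (C = 4 - 1*(-11066) = 4 + 11066 = 11070)
Q(p, Z) = p + Z*p
f = -1980 (f = (-105 + (6 + 0*(3/8)))*(1*20) = (-105 + (6 + 0))*20 = (-105 + 6)*20 = -99*20 = -1980)
f + (Q(-147, -17) - C) = -1980 + (-147*(1 - 17) - 1*11070) = -1980 + (-147*(-16) - 11070) = -1980 + (2352 - 11070) = -1980 - 8718 = -10698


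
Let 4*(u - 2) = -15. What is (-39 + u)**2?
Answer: 26569/16 ≈ 1660.6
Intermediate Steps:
u = -7/4 (u = 2 + (1/4)*(-15) = 2 - 15/4 = -7/4 ≈ -1.7500)
(-39 + u)**2 = (-39 - 7/4)**2 = (-163/4)**2 = 26569/16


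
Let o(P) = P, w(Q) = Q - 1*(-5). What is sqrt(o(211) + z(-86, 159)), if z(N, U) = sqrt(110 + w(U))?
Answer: sqrt(211 + sqrt(274)) ≈ 15.085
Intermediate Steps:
w(Q) = 5 + Q (w(Q) = Q + 5 = 5 + Q)
z(N, U) = sqrt(115 + U) (z(N, U) = sqrt(110 + (5 + U)) = sqrt(115 + U))
sqrt(o(211) + z(-86, 159)) = sqrt(211 + sqrt(115 + 159)) = sqrt(211 + sqrt(274))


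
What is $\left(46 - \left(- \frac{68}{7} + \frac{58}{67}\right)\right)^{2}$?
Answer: $\frac{661724176}{219961} \approx 3008.4$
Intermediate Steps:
$\left(46 - \left(- \frac{68}{7} + \frac{58}{67}\right)\right)^{2} = \left(46 - - \frac{4150}{469}\right)^{2} = \left(46 + \left(\frac{68}{7} - \frac{58}{67}\right)\right)^{2} = \left(46 + \frac{4150}{469}\right)^{2} = \left(\frac{25724}{469}\right)^{2} = \frac{661724176}{219961}$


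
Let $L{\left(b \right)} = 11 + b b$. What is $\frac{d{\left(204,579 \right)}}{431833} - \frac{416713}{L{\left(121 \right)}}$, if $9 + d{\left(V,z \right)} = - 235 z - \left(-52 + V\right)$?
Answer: $- \frac{16540582571}{575201556} \approx -28.756$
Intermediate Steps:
$L{\left(b \right)} = 11 + b^{2}$
$d{\left(V,z \right)} = 43 - V - 235 z$ ($d{\left(V,z \right)} = -9 - \left(-52 + V + 235 z\right) = 43 - V - 235 z$)
$\frac{d{\left(204,579 \right)}}{431833} - \frac{416713}{L{\left(121 \right)}} = \frac{43 - 204 - 136065}{431833} - \frac{416713}{11 + 121^{2}} = \left(43 - 204 - 136065\right) \frac{1}{431833} - \frac{416713}{11 + 14641} = \left(-136226\right) \frac{1}{431833} - \frac{416713}{14652} = - \frac{136226}{431833} - \frac{37883}{1332} = - \frac{16540582571}{575201556}$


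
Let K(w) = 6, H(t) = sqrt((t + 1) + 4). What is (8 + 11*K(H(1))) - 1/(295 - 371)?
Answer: 5625/76 ≈ 74.013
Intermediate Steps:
H(t) = sqrt(5 + t) (H(t) = sqrt((1 + t) + 4) = sqrt(5 + t))
(8 + 11*K(H(1))) - 1/(295 - 371) = (8 + 11*6) - 1/(295 - 371) = (8 + 66) - 1/(-76) = 74 - 1*(-1/76) = 74 + 1/76 = 5625/76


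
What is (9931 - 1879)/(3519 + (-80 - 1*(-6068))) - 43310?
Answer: -137246706/3169 ≈ -43309.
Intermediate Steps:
(9931 - 1879)/(3519 + (-80 - 1*(-6068))) - 43310 = 8052/(3519 + (-80 + 6068)) - 43310 = 8052/(3519 + 5988) - 43310 = 8052/9507 - 43310 = 8052*(1/9507) - 43310 = 2684/3169 - 43310 = -137246706/3169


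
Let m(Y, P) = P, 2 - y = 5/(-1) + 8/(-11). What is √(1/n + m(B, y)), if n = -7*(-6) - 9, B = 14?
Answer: 16*√33/33 ≈ 2.7852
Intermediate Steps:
y = 85/11 (y = 2 - (5/(-1) + 8/(-11)) = 2 - (5*(-1) + 8*(-1/11)) = 2 - (-5 - 8/11) = 2 - 1*(-63/11) = 2 + 63/11 = 85/11 ≈ 7.7273)
n = 33 (n = 42 - 9 = 33)
√(1/n + m(B, y)) = √(1/33 + 85/11) = √(256/33) = 16*√33/33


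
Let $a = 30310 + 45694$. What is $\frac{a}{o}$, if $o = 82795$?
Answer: $\frac{76004}{82795} \approx 0.91798$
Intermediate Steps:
$a = 76004$
$\frac{a}{o} = \frac{76004}{82795}$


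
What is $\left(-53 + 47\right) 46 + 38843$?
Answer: $38567$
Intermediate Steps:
$\left(-53 + 47\right) 46 + 38843 = \left(-6\right) 46 + 38843 = -276 + 38843 = 38567$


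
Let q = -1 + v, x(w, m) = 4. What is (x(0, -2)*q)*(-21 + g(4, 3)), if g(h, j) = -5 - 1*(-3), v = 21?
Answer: -1840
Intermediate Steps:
g(h, j) = -2 (g(h, j) = -5 + 3 = -2)
q = 20 (q = -1 + 21 = 20)
(x(0, -2)*q)*(-21 + g(4, 3)) = (4*20)*(-21 - 2) = 80*(-23) = -1840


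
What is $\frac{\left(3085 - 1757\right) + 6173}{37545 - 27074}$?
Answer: $\frac{7501}{10471} \approx 0.71636$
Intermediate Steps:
$\frac{\left(3085 - 1757\right) + 6173}{37545 - 27074} = \frac{\left(3085 - 1757\right) + 6173}{10471} = \left(1328 + 6173\right) \frac{1}{10471} = 7501 \cdot \frac{1}{10471} = \frac{7501}{10471}$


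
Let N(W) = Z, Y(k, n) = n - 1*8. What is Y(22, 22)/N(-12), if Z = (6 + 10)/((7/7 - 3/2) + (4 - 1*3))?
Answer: 7/16 ≈ 0.43750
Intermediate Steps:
Y(k, n) = -8 + n (Y(k, n) = n - 8 = -8 + n)
Z = 32 (Z = 16/((7*(⅐) - 3*½) + (4 - 3)) = 16/((1 - 3/2) + 1) = 16/(-½ + 1) = 16/(½) = 16*2 = 32)
N(W) = 32
Y(22, 22)/N(-12) = (-8 + 22)/32 = 14*(1/32) = 7/16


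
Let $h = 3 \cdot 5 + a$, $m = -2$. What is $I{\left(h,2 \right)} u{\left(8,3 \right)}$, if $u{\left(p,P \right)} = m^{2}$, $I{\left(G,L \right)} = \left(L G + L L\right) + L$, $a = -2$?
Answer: $128$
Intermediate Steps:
$h = 13$ ($h = 3 \cdot 5 - 2 = 15 - 2 = 13$)
$I{\left(G,L \right)} = L + L^{2} + G L$ ($I{\left(G,L \right)} = \left(G L + L^{2}\right) + L = \left(L^{2} + G L\right) + L = L + L^{2} + G L$)
$u{\left(p,P \right)} = 4$ ($u{\left(p,P \right)} = \left(-2\right)^{2} = 4$)
$I{\left(h,2 \right)} u{\left(8,3 \right)} = 2 \left(1 + 13 + 2\right) 4 = 2 \cdot 16 \cdot 4 = 32 \cdot 4 = 128$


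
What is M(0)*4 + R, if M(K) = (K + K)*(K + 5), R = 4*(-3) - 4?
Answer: -16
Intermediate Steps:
R = -16 (R = -12 - 4 = -16)
M(K) = 2*K*(5 + K) (M(K) = (2*K)*(5 + K) = 2*K*(5 + K))
M(0)*4 + R = (2*0*(5 + 0))*4 - 16 = (2*0*5)*4 - 16 = 0*4 - 16 = 0 - 16 = -16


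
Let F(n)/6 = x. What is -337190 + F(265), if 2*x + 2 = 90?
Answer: -336926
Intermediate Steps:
x = 44 (x = -1 + (½)*90 = -1 + 45 = 44)
F(n) = 264 (F(n) = 6*44 = 264)
-337190 + F(265) = -337190 + 264 = -336926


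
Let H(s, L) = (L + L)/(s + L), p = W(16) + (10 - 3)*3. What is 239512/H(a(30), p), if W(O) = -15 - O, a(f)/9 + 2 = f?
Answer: -14490476/5 ≈ -2.8981e+6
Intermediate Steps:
a(f) = -18 + 9*f
p = -10 (p = (-15 - 1*16) + (10 - 3)*3 = (-15 - 16) + 7*3 = -31 + 21 = -10)
H(s, L) = 2*L/(L + s) (H(s, L) = (2*L)/(L + s) = 2*L/(L + s))
239512/H(a(30), p) = 239512/((2*(-10)/(-10 + (-18 + 9*30)))) = 239512/((2*(-10)/(-10 + (-18 + 270)))) = 239512/((2*(-10)/(-10 + 252))) = 239512/((2*(-10)/242)) = 239512/((2*(-10)*(1/242))) = 239512/(-10/121) = 239512*(-121/10) = -14490476/5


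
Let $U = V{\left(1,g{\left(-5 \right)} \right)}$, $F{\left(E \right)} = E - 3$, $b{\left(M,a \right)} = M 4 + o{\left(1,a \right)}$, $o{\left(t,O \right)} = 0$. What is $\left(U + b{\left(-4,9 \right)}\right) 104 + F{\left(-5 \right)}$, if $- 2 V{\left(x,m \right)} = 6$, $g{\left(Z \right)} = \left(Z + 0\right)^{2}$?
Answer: $-1984$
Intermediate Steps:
$g{\left(Z \right)} = Z^{2}$
$b{\left(M,a \right)} = 4 M$ ($b{\left(M,a \right)} = M 4 + 0 = 4 M + 0 = 4 M$)
$V{\left(x,m \right)} = -3$ ($V{\left(x,m \right)} = \left(- \frac{1}{2}\right) 6 = -3$)
$F{\left(E \right)} = -3 + E$
$U = -3$
$\left(U + b{\left(-4,9 \right)}\right) 104 + F{\left(-5 \right)} = \left(-3 + 4 \left(-4\right)\right) 104 - 8 = \left(-3 - 16\right) 104 - 8 = \left(-19\right) 104 - 8 = -1976 - 8 = -1984$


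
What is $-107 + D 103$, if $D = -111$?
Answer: $-11540$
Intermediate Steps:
$-107 + D 103 = -107 - 11433 = -11540$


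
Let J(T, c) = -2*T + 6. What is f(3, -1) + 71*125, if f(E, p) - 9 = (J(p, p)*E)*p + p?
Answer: 8859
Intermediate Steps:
J(T, c) = 6 - 2*T
f(E, p) = 9 + p + E*p*(6 - 2*p) (f(E, p) = 9 + (((6 - 2*p)*E)*p + p) = 9 + ((E*(6 - 2*p))*p + p) = 9 + (E*p*(6 - 2*p) + p) = 9 + (p + E*p*(6 - 2*p)) = 9 + p + E*p*(6 - 2*p))
f(3, -1) + 71*125 = (9 - 1 - 2*3*(-1)*(-3 - 1)) + 71*125 = (9 - 1 - 2*3*(-1)*(-4)) + 8875 = (9 - 1 - 24) + 8875 = -16 + 8875 = 8859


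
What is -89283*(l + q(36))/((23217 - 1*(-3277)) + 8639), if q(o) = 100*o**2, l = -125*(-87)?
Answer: -4180676475/11711 ≈ -3.5699e+5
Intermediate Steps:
l = 10875
-89283*(l + q(36))/((23217 - 1*(-3277)) + 8639) = -89283*(10875 + 100*36**2)/((23217 - 1*(-3277)) + 8639) = -89283*(10875 + 100*1296)/((23217 + 3277) + 8639) = -89283*(10875 + 129600)/(26494 + 8639) = -89283/(35133/140475) = -89283/(35133*(1/140475)) = -89283/11711/46825 = -89283*46825/11711 = -4180676475/11711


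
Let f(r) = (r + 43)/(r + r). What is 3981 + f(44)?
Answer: 350415/88 ≈ 3982.0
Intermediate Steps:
f(r) = (43 + r)/(2*r) (f(r) = (43 + r)/((2*r)) = (43 + r)*(1/(2*r)) = (43 + r)/(2*r))
3981 + f(44) = 3981 + (½)*(43 + 44)/44 = 3981 + (½)*(1/44)*87 = 3981 + 87/88 = 350415/88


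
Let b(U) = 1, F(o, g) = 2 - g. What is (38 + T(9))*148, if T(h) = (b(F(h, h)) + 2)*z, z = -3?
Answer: 4292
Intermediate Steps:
T(h) = -9 (T(h) = (1 + 2)*(-3) = 3*(-3) = -9)
(38 + T(9))*148 = (38 - 9)*148 = 29*148 = 4292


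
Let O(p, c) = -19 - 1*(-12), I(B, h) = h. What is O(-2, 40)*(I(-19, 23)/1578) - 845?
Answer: -1333571/1578 ≈ -845.10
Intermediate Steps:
O(p, c) = -7 (O(p, c) = -19 + 12 = -7)
O(-2, 40)*(I(-19, 23)/1578) - 845 = -161/1578 - 845 = -1333571/1578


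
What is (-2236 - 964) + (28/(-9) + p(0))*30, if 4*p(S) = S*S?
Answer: -9880/3 ≈ -3293.3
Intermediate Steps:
p(S) = S²/4 (p(S) = (S*S)/4 = S²/4)
(-2236 - 964) + (28/(-9) + p(0))*30 = (-2236 - 964) + (28/(-9) + (¼)*0²)*30 = -3200 + (28*(-⅑) + (¼)*0)*30 = -3200 + (-28/9 + 0)*30 = -3200 - 28/9*30 = -3200 - 280/3 = -9880/3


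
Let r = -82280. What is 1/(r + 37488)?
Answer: -1/44792 ≈ -2.2325e-5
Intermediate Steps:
1/(r + 37488) = 1/(-82280 + 37488) = 1/(-44792) = -1/44792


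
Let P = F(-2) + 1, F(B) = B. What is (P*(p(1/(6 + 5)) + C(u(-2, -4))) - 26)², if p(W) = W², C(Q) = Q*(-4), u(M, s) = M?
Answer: 16933225/14641 ≈ 1156.6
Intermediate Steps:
C(Q) = -4*Q
P = -1 (P = -2 + 1 = -1)
(P*(p(1/(6 + 5)) + C(u(-2, -4))) - 26)² = (-((1/(6 + 5))² - 4*(-2)) - 26)² = (-((1/11)² + 8) - 26)² = (-(1/121 + 8) - 26)² = (-1*969/121 - 26)² = (-969/121 - 26)² = (-4115/121)² = 16933225/14641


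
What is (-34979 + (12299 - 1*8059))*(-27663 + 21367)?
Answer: 193532744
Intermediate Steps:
(-34979 + (12299 - 1*8059))*(-27663 + 21367) = (-34979 + (12299 - 8059))*(-6296) = (-34979 + 4240)*(-6296) = -30739*(-6296) = 193532744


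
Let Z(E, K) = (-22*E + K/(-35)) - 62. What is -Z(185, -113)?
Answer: 144507/35 ≈ 4128.8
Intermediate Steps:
Z(E, K) = -62 - 22*E - K/35 (Z(E, K) = (-22*E - K/35) - 62 = -62 - 22*E - K/35)
-Z(185, -113) = -(-62 - 22*185 - 1/35*(-113)) = -(-62 - 4070 + 113/35) = -1*(-144507/35) = 144507/35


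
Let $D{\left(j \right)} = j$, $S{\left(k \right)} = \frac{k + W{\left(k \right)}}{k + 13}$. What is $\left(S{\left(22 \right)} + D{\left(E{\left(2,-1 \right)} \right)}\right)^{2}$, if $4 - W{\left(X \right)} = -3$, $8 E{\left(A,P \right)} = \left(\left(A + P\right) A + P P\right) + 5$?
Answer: $\frac{4096}{1225} \approx 3.3437$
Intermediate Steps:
$E{\left(A,P \right)} = \frac{5}{8} + \frac{P^{2}}{8} + \frac{A \left(A + P\right)}{8}$ ($E{\left(A,P \right)} = \frac{\left(\left(A + P\right) A + P P\right) + 5}{8} = \frac{\left(A \left(A + P\right) + P^{2}\right) + 5}{8} = \frac{\left(P^{2} + A \left(A + P\right)\right) + 5}{8} = \frac{5 + P^{2} + A \left(A + P\right)}{8} = \frac{5}{8} + \frac{P^{2}}{8} + \frac{A \left(A + P\right)}{8}$)
$W{\left(X \right)} = 7$ ($W{\left(X \right)} = 4 - -3 = 4 + 3 = 7$)
$S{\left(k \right)} = \frac{7 + k}{13 + k}$ ($S{\left(k \right)} = \frac{k + 7}{k + 13} = \frac{7 + k}{13 + k}$)
$\left(S{\left(22 \right)} + D{\left(E{\left(2,-1 \right)} \right)}\right)^{2} = \left(\frac{7 + 22}{13 + 22} + \left(\frac{5}{8} + \frac{2^{2}}{8} + \frac{\left(-1\right)^{2}}{8} + \frac{1}{8} \cdot 2 \left(-1\right)\right)\right)^{2} = \left(\frac{1}{35} \cdot 29 + \left(\frac{5}{8} + \frac{1}{8} \cdot 4 + \frac{1}{8} \cdot 1 - \frac{1}{4}\right)\right)^{2} = \left(\frac{1}{35} \cdot 29 + \left(\frac{5}{8} + \frac{1}{2} + \frac{1}{8} - \frac{1}{4}\right)\right)^{2} = \left(\frac{29}{35} + 1\right)^{2} = \left(\frac{64}{35}\right)^{2} = \frac{4096}{1225}$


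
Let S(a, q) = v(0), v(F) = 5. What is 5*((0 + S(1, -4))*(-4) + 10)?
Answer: -50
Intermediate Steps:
S(a, q) = 5
5*((0 + S(1, -4))*(-4) + 10) = 5*((0 + 5)*(-4) + 10) = 5*(5*(-4) + 10) = 5*(-20 + 10) = 5*(-10) = -50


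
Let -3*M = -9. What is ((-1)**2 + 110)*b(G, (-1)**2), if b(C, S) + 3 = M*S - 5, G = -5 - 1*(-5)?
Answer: -555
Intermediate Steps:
M = 3 (M = -1/3*(-9) = 3)
G = 0 (G = -5 + 5 = 0)
b(C, S) = -8 + 3*S (b(C, S) = -3 + (3*S - 5) = -3 + (-5 + 3*S) = -8 + 3*S)
((-1)**2 + 110)*b(G, (-1)**2) = ((-1)**2 + 110)*(-8 + 3*(-1)**2) = (1 + 110)*(-8 + 3*1) = 111*(-8 + 3) = 111*(-5) = -555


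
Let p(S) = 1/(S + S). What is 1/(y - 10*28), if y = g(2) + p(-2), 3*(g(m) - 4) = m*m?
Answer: -12/3299 ≈ -0.0036375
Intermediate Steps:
g(m) = 4 + m**2/3 (g(m) = 4 + (m*m)/3 = 4 + m**2/3)
p(S) = 1/(2*S)
y = 61/12 (y = (4 + (1/3)*2**2) + (1/2)/(-2) = (4 + (1/3)*4) + (1/2)*(-1/2) = (4 + 4/3) - 1/4 = 16/3 - 1/4 = 61/12 ≈ 5.0833)
1/(y - 10*28) = 1/(61/12 - 10*28) = 1/(61/12 - 280) = 1/(-3299/12) = -12/3299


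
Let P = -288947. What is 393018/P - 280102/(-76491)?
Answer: 50872292756/22101844977 ≈ 2.3017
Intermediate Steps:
393018/P - 280102/(-76491) = 393018/(-288947) - 280102/(-76491) = 393018*(-1/288947) - 280102*(-1/76491) = -393018/288947 + 280102/76491 = 50872292756/22101844977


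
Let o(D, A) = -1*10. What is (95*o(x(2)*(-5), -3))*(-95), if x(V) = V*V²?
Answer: 90250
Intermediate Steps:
x(V) = V³
o(D, A) = -10
(95*o(x(2)*(-5), -3))*(-95) = (95*(-10))*(-95) = -950*(-95) = 90250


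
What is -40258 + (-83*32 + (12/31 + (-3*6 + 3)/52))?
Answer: -69177209/1612 ≈ -42914.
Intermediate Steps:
-40258 + (-83*32 + (12/31 + (-3*6 + 3)/52)) = -40258 + (-2656 + (12*(1/31) + (-18 + 3)*(1/52))) = -40258 + (-2656 + (12/31 - 15*1/52)) = -40258 + (-2656 + (12/31 - 15/52)) = -40258 + (-2656 + 159/1612) = -40258 - 4281313/1612 = -69177209/1612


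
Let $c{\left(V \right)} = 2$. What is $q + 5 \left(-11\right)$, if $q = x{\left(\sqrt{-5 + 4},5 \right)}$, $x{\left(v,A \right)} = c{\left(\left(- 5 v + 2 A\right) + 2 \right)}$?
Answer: $-53$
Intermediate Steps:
$x{\left(v,A \right)} = 2$
$q = 2$
$q + 5 \left(-11\right) = 2 + 5 \left(-11\right) = 2 - 55 = -53$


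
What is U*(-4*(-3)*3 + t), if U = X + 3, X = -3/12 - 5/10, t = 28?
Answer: 144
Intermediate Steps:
X = -¾ (X = -3*1/12 - 5*⅒ = -¼ - ½ = -¾ ≈ -0.75000)
U = 9/4 (U = -¾ + 3 = 9/4 ≈ 2.2500)
U*(-4*(-3)*3 + t) = 9*(-4*(-3)*3 + 28)/4 = 9*(12*3 + 28)/4 = 9*(36 + 28)/4 = (9/4)*64 = 144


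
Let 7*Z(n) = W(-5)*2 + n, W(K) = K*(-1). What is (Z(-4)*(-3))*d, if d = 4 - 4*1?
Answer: 0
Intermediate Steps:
W(K) = -K
Z(n) = 10/7 + n/7 (Z(n) = (-1*(-5)*2 + n)/7 = (5*2 + n)/7 = (10 + n)/7 = 10/7 + n/7)
d = 0 (d = 4 - 4 = 0)
(Z(-4)*(-3))*d = ((10/7 + (⅐)*(-4))*(-3))*0 = ((10/7 - 4/7)*(-3))*0 = ((6/7)*(-3))*0 = -18/7*0 = 0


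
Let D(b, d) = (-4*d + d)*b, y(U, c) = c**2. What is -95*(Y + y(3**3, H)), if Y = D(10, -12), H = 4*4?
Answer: -58520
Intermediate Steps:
H = 16
D(b, d) = -3*b*d (D(b, d) = (-3*d)*b = -3*b*d)
Y = 360 (Y = -3*10*(-12) = 360)
-95*(Y + y(3**3, H)) = -95*(360 + 16**2) = -95*(360 + 256) = -95*616 = -58520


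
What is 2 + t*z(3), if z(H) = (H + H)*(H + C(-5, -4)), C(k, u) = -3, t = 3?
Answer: 2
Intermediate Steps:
z(H) = 2*H*(-3 + H) (z(H) = (H + H)*(H - 3) = (2*H)*(-3 + H) = 2*H*(-3 + H))
2 + t*z(3) = 2 + 3*(2*3*(-3 + 3)) = 2 + 3*(2*3*0) = 2 + 3*0 = 2 + 0 = 2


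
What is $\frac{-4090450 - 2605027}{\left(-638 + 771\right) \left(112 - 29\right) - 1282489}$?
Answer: $\frac{6695477}{1271450} \approx 5.266$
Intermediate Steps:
$\frac{-4090450 - 2605027}{\left(-638 + 771\right) \left(112 - 29\right) - 1282489} = - \frac{6695477}{133 \cdot 83 - 1282489} = - \frac{6695477}{11039 - 1282489} = - \frac{6695477}{-1271450} = \left(-6695477\right) \left(- \frac{1}{1271450}\right) = \frac{6695477}{1271450}$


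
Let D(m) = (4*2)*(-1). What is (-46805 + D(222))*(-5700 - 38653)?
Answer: 2076296989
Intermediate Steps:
D(m) = -8 (D(m) = 8*(-1) = -8)
(-46805 + D(222))*(-5700 - 38653) = (-46805 - 8)*(-5700 - 38653) = -46813*(-44353) = 2076296989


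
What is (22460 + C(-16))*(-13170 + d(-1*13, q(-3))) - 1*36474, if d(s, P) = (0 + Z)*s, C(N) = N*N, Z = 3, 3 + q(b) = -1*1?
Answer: -300092118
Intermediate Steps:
q(b) = -4 (q(b) = -3 - 1*1 = -3 - 1 = -4)
C(N) = N²
d(s, P) = 3*s (d(s, P) = (0 + 3)*s = 3*s)
(22460 + C(-16))*(-13170 + d(-1*13, q(-3))) - 1*36474 = (22460 + (-16)²)*(-13170 + 3*(-1*13)) - 1*36474 = (22460 + 256)*(-13170 + 3*(-13)) - 36474 = 22716*(-13170 - 39) - 36474 = 22716*(-13209) - 36474 = -300055644 - 36474 = -300092118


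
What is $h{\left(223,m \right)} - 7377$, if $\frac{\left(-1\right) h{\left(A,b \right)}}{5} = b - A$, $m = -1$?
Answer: $-6257$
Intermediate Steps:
$h{\left(A,b \right)} = - 5 b + 5 A$ ($h{\left(A,b \right)} = - 5 \left(b - A\right) = - 5 b + 5 A$)
$h{\left(223,m \right)} - 7377 = \left(\left(-5\right) \left(-1\right) + 5 \cdot 223\right) - 7377 = \left(5 + 1115\right) - 7377 = 1120 - 7377 = -6257$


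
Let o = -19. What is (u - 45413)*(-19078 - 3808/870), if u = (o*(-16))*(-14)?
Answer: 412294123946/435 ≈ 9.4780e+8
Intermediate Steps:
u = -4256 (u = -19*(-16)*(-14) = 304*(-14) = -4256)
(u - 45413)*(-19078 - 3808/870) = (-4256 - 45413)*(-19078 - 3808/870) = -49669*(-19078 - 3808*1/870) = -49669*(-19078 - 1904/435) = -49669*(-8300834/435) = 412294123946/435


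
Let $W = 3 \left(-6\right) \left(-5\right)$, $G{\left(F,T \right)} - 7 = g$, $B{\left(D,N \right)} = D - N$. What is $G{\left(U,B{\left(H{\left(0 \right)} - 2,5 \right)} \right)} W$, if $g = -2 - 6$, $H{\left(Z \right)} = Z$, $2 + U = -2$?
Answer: $-90$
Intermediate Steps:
$U = -4$ ($U = -2 - 2 = -4$)
$g = -8$ ($g = -2 - 6 = -8$)
$G{\left(F,T \right)} = -1$ ($G{\left(F,T \right)} = 7 - 8 = -1$)
$W = 90$ ($W = \left(-18\right) \left(-5\right) = 90$)
$G{\left(U,B{\left(H{\left(0 \right)} - 2,5 \right)} \right)} W = \left(-1\right) 90 = -90$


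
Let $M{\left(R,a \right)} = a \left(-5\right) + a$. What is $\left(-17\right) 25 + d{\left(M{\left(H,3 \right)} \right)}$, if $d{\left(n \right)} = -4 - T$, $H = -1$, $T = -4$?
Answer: $-425$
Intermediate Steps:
$M{\left(R,a \right)} = - 4 a$ ($M{\left(R,a \right)} = - 5 a + a = - 4 a$)
$d{\left(n \right)} = 0$ ($d{\left(n \right)} = -4 - -4 = -4 + 4 = 0$)
$\left(-17\right) 25 + d{\left(M{\left(H,3 \right)} \right)} = \left(-17\right) 25 + 0 = -425 + 0 = -425$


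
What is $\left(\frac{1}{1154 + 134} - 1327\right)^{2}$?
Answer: $\frac{2921279180625}{1658944} \approx 1.7609 \cdot 10^{6}$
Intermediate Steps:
$\left(\frac{1}{1154 + 134} - 1327\right)^{2} = \left(\frac{1}{1288} - 1327\right)^{2} = \left(- \frac{1709175}{1288}\right)^{2} = \frac{2921279180625}{1658944}$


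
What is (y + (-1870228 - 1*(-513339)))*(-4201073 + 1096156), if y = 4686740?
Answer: -10338910977367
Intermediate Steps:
(y + (-1870228 - 1*(-513339)))*(-4201073 + 1096156) = (4686740 + (-1870228 - 1*(-513339)))*(-4201073 + 1096156) = (4686740 + (-1870228 + 513339))*(-3104917) = (4686740 - 1356889)*(-3104917) = 3329851*(-3104917) = -10338910977367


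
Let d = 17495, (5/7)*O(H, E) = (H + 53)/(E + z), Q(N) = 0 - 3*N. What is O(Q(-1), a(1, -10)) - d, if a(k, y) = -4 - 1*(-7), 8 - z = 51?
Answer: -437424/25 ≈ -17497.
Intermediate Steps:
z = -43 (z = 8 - 1*51 = 8 - 51 = -43)
Q(N) = -3*N
a(k, y) = 3 (a(k, y) = -4 + 7 = 3)
O(H, E) = 7*(53 + H)/(5*(-43 + E)) (O(H, E) = 7*((H + 53)/(E - 43))/5 = 7*((53 + H)/(-43 + E))/5 = 7*(53 + H)/(5*(-43 + E)))
O(Q(-1), a(1, -10)) - d = 7*(53 - 3*(-1))/(5*(-43 + 3)) - 1*17495 = (7/5)*(53 + 3)/(-40) - 17495 = (7/5)*(-1/40)*56 - 17495 = -49/25 - 17495 = -437424/25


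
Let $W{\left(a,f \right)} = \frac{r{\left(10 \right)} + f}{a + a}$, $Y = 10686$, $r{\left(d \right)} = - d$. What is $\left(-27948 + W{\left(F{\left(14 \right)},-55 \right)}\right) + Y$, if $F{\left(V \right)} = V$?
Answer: $- \frac{483401}{28} \approx -17264.0$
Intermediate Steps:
$W{\left(a,f \right)} = \frac{-10 + f}{2 a}$ ($W{\left(a,f \right)} = \frac{\left(-1\right) 10 + f}{a + a} = \frac{-10 + f}{2 a}$)
$\left(-27948 + W{\left(F{\left(14 \right)},-55 \right)}\right) + Y = \left(-27948 + \frac{-10 - 55}{2 \cdot 14}\right) + 10686 = \left(-27948 + \frac{1}{2} \cdot \frac{1}{14} \left(-65\right)\right) + 10686 = \left(-27948 - \frac{65}{28}\right) + 10686 = - \frac{782609}{28} + 10686 = - \frac{483401}{28}$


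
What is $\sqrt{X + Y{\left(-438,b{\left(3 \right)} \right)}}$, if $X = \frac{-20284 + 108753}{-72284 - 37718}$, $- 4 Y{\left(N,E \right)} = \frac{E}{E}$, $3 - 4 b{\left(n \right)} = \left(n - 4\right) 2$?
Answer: $\frac{3 i \sqrt{1417430771}}{110002} \approx 1.0268 i$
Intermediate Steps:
$b{\left(n \right)} = \frac{11}{4} - \frac{n}{2}$ ($b{\left(n \right)} = \frac{3}{4} - \frac{\left(n - 4\right) 2}{4} = \frac{3}{4} - \frac{\left(-4 + n\right) 2}{4} = \frac{3}{4} - \frac{-8 + 2 n}{4} = \frac{3}{4} - \left(-2 + \frac{n}{2}\right) = \frac{11}{4} - \frac{n}{2}$)
$Y{\left(N,E \right)} = - \frac{1}{4}$ ($Y{\left(N,E \right)} = - \frac{E \frac{1}{E}}{4} = \left(- \frac{1}{4}\right) 1 = - \frac{1}{4}$)
$X = - \frac{88469}{110002}$ ($X = \frac{88469}{-110002} = 88469 \left(- \frac{1}{110002}\right) = - \frac{88469}{110002} \approx -0.80425$)
$\sqrt{X + Y{\left(-438,b{\left(3 \right)} \right)}} = \sqrt{- \frac{88469}{110002} - \frac{1}{4}} = \sqrt{- \frac{231939}{220004}} = \frac{3 i \sqrt{1417430771}}{110002}$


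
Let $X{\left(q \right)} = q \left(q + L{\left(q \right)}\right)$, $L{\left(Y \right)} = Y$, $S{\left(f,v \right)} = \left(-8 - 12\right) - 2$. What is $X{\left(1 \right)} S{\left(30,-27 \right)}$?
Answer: $-44$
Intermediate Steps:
$S{\left(f,v \right)} = -22$ ($S{\left(f,v \right)} = -20 - 2 = -22$)
$X{\left(q \right)} = 2 q^{2}$ ($X{\left(q \right)} = q \left(q + q\right) = q 2 q = 2 q^{2}$)
$X{\left(1 \right)} S{\left(30,-27 \right)} = 2 \cdot 1^{2} \left(-22\right) = 2 \cdot 1 \left(-22\right) = 2 \left(-22\right) = -44$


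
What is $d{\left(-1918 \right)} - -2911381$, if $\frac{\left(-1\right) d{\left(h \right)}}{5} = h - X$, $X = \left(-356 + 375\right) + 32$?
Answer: $2921226$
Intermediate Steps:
$X = 51$ ($X = 19 + 32 = 51$)
$d{\left(h \right)} = 255 - 5 h$ ($d{\left(h \right)} = - 5 \left(h - 51\right) = - 5 \left(-51 + h\right) = 255 - 5 h$)
$d{\left(-1918 \right)} - -2911381 = \left(255 - -9590\right) - -2911381 = \left(255 + 9590\right) + 2911381 = 9845 + 2911381 = 2921226$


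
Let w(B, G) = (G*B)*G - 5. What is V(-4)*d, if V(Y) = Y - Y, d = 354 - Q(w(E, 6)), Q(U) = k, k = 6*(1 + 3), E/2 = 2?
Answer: 0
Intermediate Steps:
E = 4 (E = 2*2 = 4)
k = 24 (k = 6*4 = 24)
w(B, G) = -5 + B*G² (w(B, G) = (B*G)*G - 5 = B*G² - 5 = -5 + B*G²)
Q(U) = 24
d = 330 (d = 354 - 1*24 = 354 - 24 = 330)
V(Y) = 0
V(-4)*d = 0*330 = 0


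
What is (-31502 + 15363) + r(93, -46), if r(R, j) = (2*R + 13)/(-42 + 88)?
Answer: -742195/46 ≈ -16135.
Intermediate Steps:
r(R, j) = 13/46 + R/23 (r(R, j) = (13 + 2*R)/46 = (13 + 2*R)*(1/46) = 13/46 + R/23)
(-31502 + 15363) + r(93, -46) = (-31502 + 15363) + (13/46 + (1/23)*93) = -16139 + (13/46 + 93/23) = -16139 + 199/46 = -742195/46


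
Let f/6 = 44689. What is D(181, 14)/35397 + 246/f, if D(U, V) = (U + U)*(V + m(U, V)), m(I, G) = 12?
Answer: 18350615/68776371 ≈ 0.26682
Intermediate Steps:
f = 268134 (f = 6*44689 = 268134)
D(U, V) = 2*U*(12 + V) (D(U, V) = (U + U)*(V + 12) = (2*U)*(12 + V) = 2*U*(12 + V))
D(181, 14)/35397 + 246/f = (2*181*(12 + 14))/35397 + 246/268134 = (2*181*26)*(1/35397) + 246*(1/268134) = 9412*(1/35397) + 41/44689 = 9412/35397 + 41/44689 = 18350615/68776371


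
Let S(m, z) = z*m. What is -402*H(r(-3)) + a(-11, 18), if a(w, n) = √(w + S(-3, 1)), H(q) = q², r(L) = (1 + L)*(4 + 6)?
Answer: -160800 + I*√14 ≈ -1.608e+5 + 3.7417*I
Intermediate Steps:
S(m, z) = m*z
r(L) = 10 + 10*L (r(L) = (1 + L)*10 = 10 + 10*L)
a(w, n) = √(-3 + w) (a(w, n) = √(w - 3*1) = √(w - 3) = √(-3 + w))
-402*H(r(-3)) + a(-11, 18) = -402*(10 + 10*(-3))² + √(-3 - 11) = -402*(10 - 30)² + √(-14) = -402*(-20)² + I*√14 = -402*400 + I*√14 = -160800 + I*√14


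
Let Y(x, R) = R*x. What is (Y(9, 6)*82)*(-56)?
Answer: -247968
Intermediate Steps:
(Y(9, 6)*82)*(-56) = ((6*9)*82)*(-56) = (54*82)*(-56) = 4428*(-56) = -247968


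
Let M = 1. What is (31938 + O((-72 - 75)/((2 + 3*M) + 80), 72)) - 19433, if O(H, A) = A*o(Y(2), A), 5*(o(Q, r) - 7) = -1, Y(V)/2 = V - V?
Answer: 64973/5 ≈ 12995.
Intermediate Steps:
Y(V) = 0 (Y(V) = 2*(V - V) = 2*0 = 0)
o(Q, r) = 34/5 (o(Q, r) = 7 + (⅕)*(-1) = 7 - ⅕ = 34/5)
O(H, A) = 34*A/5 (O(H, A) = A*(34/5) = 34*A/5)
(31938 + O((-72 - 75)/((2 + 3*M) + 80), 72)) - 19433 = (31938 + (34/5)*72) - 19433 = (31938 + 2448/5) - 19433 = 162138/5 - 19433 = 64973/5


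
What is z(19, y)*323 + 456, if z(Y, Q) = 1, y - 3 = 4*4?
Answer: 779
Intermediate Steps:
y = 19 (y = 3 + 4*4 = 3 + 16 = 19)
z(19, y)*323 + 456 = 1*323 + 456 = 323 + 456 = 779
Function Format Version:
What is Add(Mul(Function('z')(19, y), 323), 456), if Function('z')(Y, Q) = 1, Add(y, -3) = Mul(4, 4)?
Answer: 779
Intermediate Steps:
y = 19 (y = Add(3, Mul(4, 4)) = Add(3, 16) = 19)
Add(Mul(Function('z')(19, y), 323), 456) = Add(Mul(1, 323), 456) = Add(323, 456) = 779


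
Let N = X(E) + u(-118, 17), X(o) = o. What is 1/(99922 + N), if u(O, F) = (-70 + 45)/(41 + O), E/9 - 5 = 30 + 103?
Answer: 77/7789653 ≈ 9.8849e-6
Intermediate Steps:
E = 1242 (E = 45 + 9*(30 + 103) = 45 + 9*133 = 45 + 1197 = 1242)
u(O, F) = -25/(41 + O)
N = 95659/77 (N = 1242 - 25/(41 - 118) = 1242 - 25/(-77) = 1242 - 25*(-1/77) = 1242 + 25/77 = 95659/77 ≈ 1242.3)
1/(99922 + N) = 1/(99922 + 95659/77) = 1/(7789653/77) = 77/7789653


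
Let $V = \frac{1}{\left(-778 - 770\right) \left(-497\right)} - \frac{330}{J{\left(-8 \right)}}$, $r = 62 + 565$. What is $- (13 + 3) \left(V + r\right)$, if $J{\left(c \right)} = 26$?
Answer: $- \frac{24576308116}{2500407} \approx -9828.9$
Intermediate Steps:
$r = 627$
$V = - \frac{126943727}{10001628}$ ($V = \frac{1}{\left(-778 - 770\right) \left(-497\right)} - \frac{330}{26} = \frac{1}{-1548} \left(- \frac{1}{497}\right) - \frac{165}{13} = \left(- \frac{1}{1548}\right) \left(- \frac{1}{497}\right) - \frac{165}{13} = \frac{1}{769356} - \frac{165}{13} = - \frac{126943727}{10001628} \approx -12.692$)
$- (13 + 3) \left(V + r\right) = - (13 + 3) \left(- \frac{126943727}{10001628} + 627\right) = \left(-1\right) 16 \cdot \frac{6144077029}{10001628} = \left(-16\right) \frac{6144077029}{10001628} = - \frac{24576308116}{2500407}$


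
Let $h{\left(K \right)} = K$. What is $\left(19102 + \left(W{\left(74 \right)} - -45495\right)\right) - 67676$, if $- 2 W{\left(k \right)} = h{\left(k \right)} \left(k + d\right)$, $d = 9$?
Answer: $-6150$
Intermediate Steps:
$W{\left(k \right)} = - \frac{k \left(9 + k\right)}{2}$ ($W{\left(k \right)} = - \frac{k \left(k + 9\right)}{2} = - \frac{k \left(9 + k\right)}{2}$)
$\left(19102 + \left(W{\left(74 \right)} - -45495\right)\right) - 67676 = \left(19102 - \left(-45495 + 37 \left(9 + 74\right)\right)\right) - 67676 = \left(19102 + \left(\left(- \frac{1}{2}\right) 74 \cdot 83 + 45495\right)\right) - 67676 = \left(19102 + \left(-3071 + 45495\right)\right) - 67676 = \left(19102 + 42424\right) - 67676 = 61526 - 67676 = -6150$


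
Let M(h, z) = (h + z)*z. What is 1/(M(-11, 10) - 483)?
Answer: -1/493 ≈ -0.0020284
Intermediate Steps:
M(h, z) = z*(h + z)
1/(M(-11, 10) - 483) = 1/(10*(-11 + 10) - 483) = 1/(10*(-1) - 483) = 1/(-10 - 483) = 1/(-493) = -1/493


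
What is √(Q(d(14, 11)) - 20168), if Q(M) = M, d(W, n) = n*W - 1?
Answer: I*√20015 ≈ 141.47*I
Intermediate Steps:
d(W, n) = -1 + W*n (d(W, n) = W*n - 1 = -1 + W*n)
√(Q(d(14, 11)) - 20168) = √((-1 + 14*11) - 20168) = √((-1 + 154) - 20168) = √(153 - 20168) = √(-20015) = I*√20015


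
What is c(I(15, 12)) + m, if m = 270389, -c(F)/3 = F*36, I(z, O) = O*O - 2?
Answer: 255053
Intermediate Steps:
I(z, O) = -2 + O² (I(z, O) = O² - 2 = -2 + O²)
c(F) = -108*F (c(F) = -3*F*36 = -108*F)
c(I(15, 12)) + m = -108*(-2 + 12²) + 270389 = -108*(-2 + 144) + 270389 = -108*142 + 270389 = -15336 + 270389 = 255053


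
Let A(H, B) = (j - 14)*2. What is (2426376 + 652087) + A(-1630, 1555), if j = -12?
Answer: 3078411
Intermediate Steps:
A(H, B) = -52 (A(H, B) = (-12 - 14)*2 = -26*2 = -52)
(2426376 + 652087) + A(-1630, 1555) = (2426376 + 652087) - 52 = 3078463 - 52 = 3078411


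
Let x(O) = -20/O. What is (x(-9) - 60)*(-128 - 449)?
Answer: 300040/9 ≈ 33338.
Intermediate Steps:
(x(-9) - 60)*(-128 - 449) = (-20/(-9) - 60)*(-128 - 449) = (-20*(-⅑) - 60)*(-577) = (20/9 - 60)*(-577) = -520/9*(-577) = 300040/9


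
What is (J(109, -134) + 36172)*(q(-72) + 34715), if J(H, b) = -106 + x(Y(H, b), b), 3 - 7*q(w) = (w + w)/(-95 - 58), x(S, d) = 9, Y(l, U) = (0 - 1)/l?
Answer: 21290022000/17 ≈ 1.2524e+9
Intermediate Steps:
Y(l, U) = -1/l
q(w) = 3/7 + 2*w/1071 (q(w) = 3/7 - (w + w)/(7*(-95 - 58)) = 3/7 - 2*w/(7*(-153)) = 3/7 - 2*w*(-1)/(7*153) = 3/7 - (-2)*w/1071 = 3/7 + 2*w/1071)
J(H, b) = -97 (J(H, b) = -106 + 9 = -97)
(J(109, -134) + 36172)*(q(-72) + 34715) = (-97 + 36172)*((3/7 + (2/1071)*(-72)) + 34715) = 36075*((3/7 - 16/119) + 34715) = 36075*(5/17 + 34715) = 36075*(590160/17) = 21290022000/17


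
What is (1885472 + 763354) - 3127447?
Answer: -478621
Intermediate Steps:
(1885472 + 763354) - 3127447 = 2648826 - 3127447 = -478621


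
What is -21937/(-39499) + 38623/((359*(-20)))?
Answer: -1368062217/283602820 ≈ -4.8239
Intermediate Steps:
-21937/(-39499) + 38623/((359*(-20))) = -21937*(-1/39499) + 38623/(-7180) = 21937/39499 + 38623*(-1/7180) = 21937/39499 - 38623/7180 = -1368062217/283602820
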